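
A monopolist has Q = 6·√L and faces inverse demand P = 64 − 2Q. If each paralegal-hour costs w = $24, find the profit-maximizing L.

L* = 4

Marginal revenue from the inverse demand is MR = 64 − 4Q.
The marginal product is MP_L = 3·L^(-1/2).
A monopolist hires until marginal revenue product equals the wage: MR·MP_L = w.
At L, Q = 6·√L. Substituting and solving: (64 − 24·√L)·3·L^(-1/2) = 24 gives L = 4.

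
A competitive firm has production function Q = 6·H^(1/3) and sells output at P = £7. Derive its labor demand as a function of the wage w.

MP_H = (1/3)·6·H^(-2/3) = 2·H^(-2/3).
Setting P·MP_H = w: 14·H^(-2/3) = w.
Solving for H: H^(-2/3) = w/14, so H = (14/w)^(3/2).

H(w) = (14/w)^(3/2)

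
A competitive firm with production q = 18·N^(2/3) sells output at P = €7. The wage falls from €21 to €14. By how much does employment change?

ΔN = 152

From P·MP_N = w with MP_N = 12·N^(-1/3), the labor demand is N(w) = (84/w)^(3).
At w = 21: N = 64. At w = 14: N = 216.
ΔN = 216 − 64 = 152.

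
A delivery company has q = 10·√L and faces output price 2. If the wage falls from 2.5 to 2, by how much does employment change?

ΔL = 9

From P·MP_L = w with MP_L = 5·L^(-1/2), the labor demand is L(w) = (10/w)^(2).
At w = 2.5: L = 16. At w = 2: L = 25.
ΔL = 25 − 16 = 9.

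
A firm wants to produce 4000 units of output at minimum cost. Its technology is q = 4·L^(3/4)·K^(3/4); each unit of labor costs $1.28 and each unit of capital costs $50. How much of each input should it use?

Cost minimization requires the marginal rate of technical substitution to equal the input-price ratio: MP_L/MP_K = w/r.
Here MP_L/MP_K = (3/4)·(K/L)/(3/4) = (K/L). Setting this equal to 1.28/50 = 0.0256 gives K = 0.0256L.
Substituting into q = 4000: 4·L^(3/4)·(0.0256L)^(3/4) = 4000.
Solving, L = 625 and K = 16.

L* = 625, K* = 16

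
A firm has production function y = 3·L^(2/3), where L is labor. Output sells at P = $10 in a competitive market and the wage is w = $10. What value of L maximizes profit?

L* = 8

MP_L = (2/3)·3·L^(-1/3) = 2·L^(-1/3).
Profit maximization for a price taker requires P·MP_L = w: 10·2·L^(-1/3) = 10.
So L^(-1/3) = 0.5, which gives L = 8.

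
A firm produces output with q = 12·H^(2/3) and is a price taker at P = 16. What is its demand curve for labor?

H(w) = 2097152/w³

MP_H = (2/3)·12·H^(-1/3) = 8·H^(-1/3).
Setting P·MP_H = w: 128·H^(-1/3) = w.
Solving for H: H^(-1/3) = w/128, so H = (128/w)^(3).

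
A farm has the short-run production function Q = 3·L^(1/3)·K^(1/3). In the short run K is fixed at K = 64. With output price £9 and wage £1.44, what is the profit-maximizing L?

With K = 64, MP_L = (1/3)·3·L^(-2/3)·64^(1/3) = 4·L^(-2/3).
Profit maximization for a price taker requires P·MP_L = w: 9·4·L^(-2/3) = 1.44.
So L^(-2/3) = 0.04, which gives L = 125.

L* = 125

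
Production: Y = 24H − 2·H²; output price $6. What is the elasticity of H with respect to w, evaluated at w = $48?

ε = -0.5

From P·MP_H = w with MP_H = 24 − 4H, labor demand is H(w) = (24 − w/6)/4.
dH/dw = −1/(24) = -1/24.
At w = 48, H = 4, so ε = (dH/dw)·(w/H) = (-1/24)·(48/4) = -0.5.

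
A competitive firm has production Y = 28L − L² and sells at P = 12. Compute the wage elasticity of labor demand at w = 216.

From P·MP_L = w with MP_L = 28 − 2L, labor demand is L(w) = (28 − w/12)/2.
dL/dw = −1/(24) = -1/24.
At w = 216, L = 5, so ε = (dL/dw)·(w/L) = (-1/24)·(216/5) = -1.8.

ε = -1.8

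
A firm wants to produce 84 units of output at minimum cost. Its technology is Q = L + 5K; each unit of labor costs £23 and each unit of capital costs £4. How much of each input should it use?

L* = 0, K* = 16.8

The inputs are perfect substitutes, so the firm uses whichever has the lower cost per unit of output.
Cost per unit of output via L is 23; via K it is 0.8. K is cheaper.
Producing Q = 84 with K alone: L = 0, K = 16.8.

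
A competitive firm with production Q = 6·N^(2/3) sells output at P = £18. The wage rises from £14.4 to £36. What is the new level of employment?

N* = 8

From P·MP_N = w with MP_N = 4·N^(-1/3), the labor demand is N(w) = (72/w)^(3).
At w = 14.4: N = 125. At w = 36: N = 8.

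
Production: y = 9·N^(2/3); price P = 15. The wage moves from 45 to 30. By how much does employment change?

ΔN = 19

From P·MP_N = w with MP_N = 6·N^(-1/3), the labor demand is N(w) = (90/w)^(3).
At w = 45: N = 8. At w = 30: N = 27.
ΔN = 27 − 8 = 19.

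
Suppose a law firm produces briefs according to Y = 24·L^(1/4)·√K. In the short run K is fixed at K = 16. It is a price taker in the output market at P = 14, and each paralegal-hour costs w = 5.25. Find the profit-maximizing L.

With K = 16, MP_L = (1/4)·24·L^(-3/4)·16^(1/2) = 24·L^(-3/4).
Profit maximization for a price taker requires P·MP_L = w: 14·24·L^(-3/4) = 5.25.
So L^(-3/4) = 0.015625, which gives L = 256.

L* = 256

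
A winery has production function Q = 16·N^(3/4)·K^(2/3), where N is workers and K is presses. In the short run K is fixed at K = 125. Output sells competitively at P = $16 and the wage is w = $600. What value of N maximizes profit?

N* = 4096

With K = 125, MP_N = (3/4)·16·N^(-1/4)·125^(2/3) = 300·N^(-1/4).
Profit maximization for a price taker requires P·MP_N = w: 16·300·N^(-1/4) = 600.
So N^(-1/4) = 0.125, which gives N = 4096.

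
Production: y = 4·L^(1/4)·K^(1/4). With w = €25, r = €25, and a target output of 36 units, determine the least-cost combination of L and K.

Cost minimization requires the marginal rate of technical substitution to equal the input-price ratio: MP_L/MP_K = w/r.
Here MP_L/MP_K = (1/4)·(K/L)/(1/4) = (K/L). Setting this equal to 25/25 = 1 gives K = L.
Substituting into y = 36: 4·L^(1/4)·(L)^(1/4) = 36.
Solving, L = 81 and K = 81.

L* = 81, K* = 81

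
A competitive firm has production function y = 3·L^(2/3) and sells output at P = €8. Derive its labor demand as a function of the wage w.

MP_L = (2/3)·3·L^(-1/3) = 2·L^(-1/3).
Setting P·MP_L = w: 16·L^(-1/3) = w.
Solving for L: L^(-1/3) = w/16, so L = (16/w)^(3).

L(w) = 4096/w³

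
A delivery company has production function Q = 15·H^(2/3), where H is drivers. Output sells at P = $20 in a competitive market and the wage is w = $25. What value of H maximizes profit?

H* = 512

MP_H = (2/3)·15·H^(-1/3) = 10·H^(-1/3).
Profit maximization for a price taker requires P·MP_H = w: 20·10·H^(-1/3) = 25.
So H^(-1/3) = 0.125, which gives H = 512.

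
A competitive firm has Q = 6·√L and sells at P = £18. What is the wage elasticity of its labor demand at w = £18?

ε = -2

MP_L = (1/2)·6·L^(-1/2), so P·MP_L = w gives 54·L^(-1/2) = w.
Solving, L(w) = (54/w)^(2). This is a constant-elasticity form: L ∝ w^(−2), so ε = −2.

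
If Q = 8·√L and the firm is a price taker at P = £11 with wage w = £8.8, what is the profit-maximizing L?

MP_L = (1/2)·8·L^(-1/2) = 4·L^(-1/2).
Profit maximization for a price taker requires P·MP_L = w: 11·4·L^(-1/2) = 8.8.
So L^(-1/2) = 0.2, which gives L = 25.

L* = 25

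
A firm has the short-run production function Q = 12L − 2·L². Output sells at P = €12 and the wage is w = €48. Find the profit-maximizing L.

L* = 2

The marginal product of L is MP_L = 12 − 4L.
A price-taking firm hires until the value of the marginal product equals the wage: P·MP_L = w, so 12·(12 − 4L) = 48.
Then 12 − 4L = 4, giving L = 2.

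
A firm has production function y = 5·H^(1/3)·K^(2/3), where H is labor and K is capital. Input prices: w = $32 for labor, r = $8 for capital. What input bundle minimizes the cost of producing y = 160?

Cost minimization requires the marginal rate of technical substitution to equal the input-price ratio: MP_H/MP_K = w/r.
Here MP_H/MP_K = (1/3)·(K/H)/(2/3) = 0.5·(K/H). Setting this equal to 32/8 = 4 gives K = 8H.
Substituting into y = 160: 5·H^(1/3)·(8H)^(2/3) = 160.
Solving, H = 8 and K = 64.

H* = 8, K* = 64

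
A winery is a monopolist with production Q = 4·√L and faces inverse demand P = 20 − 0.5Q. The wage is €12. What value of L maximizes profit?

L* = 4

Marginal revenue from the inverse demand is MR = 20 − Q.
The marginal product is MP_L = 2·L^(-1/2).
A monopolist hires until marginal revenue product equals the wage: MR·MP_L = w.
At L, Q = 4·√L. Substituting and solving: (20 − 4·√L)·2·L^(-1/2) = 12 gives L = 4.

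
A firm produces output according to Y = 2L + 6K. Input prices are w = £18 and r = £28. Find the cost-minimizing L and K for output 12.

L* = 0, K* = 2

The inputs are perfect substitutes, so the firm uses whichever has the lower cost per unit of output.
Cost per unit of output via L is w/2 = 9; via K it is r/6 = 14/3. K is cheaper.
Producing Y = 12 with K alone: L = 0, K = 2.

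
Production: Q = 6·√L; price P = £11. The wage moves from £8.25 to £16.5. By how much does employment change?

From P·MP_L = w with MP_L = 3·L^(-1/2), the labor demand is L(w) = (33/w)^(2).
At w = 8.25: L = 16. At w = 16.5: L = 4.
ΔL = 4 − 16 = -12.

ΔL = -12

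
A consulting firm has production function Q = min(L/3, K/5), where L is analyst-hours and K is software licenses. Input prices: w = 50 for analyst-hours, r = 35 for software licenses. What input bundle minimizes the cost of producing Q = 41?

With a fixed-proportions technology, the cost-minimizing bundle uses no slack in either input: L/3 = K/5 = Q.
So L = 3·41 = 123 and K = 5·41 = 205.

L* = 123, K* = 205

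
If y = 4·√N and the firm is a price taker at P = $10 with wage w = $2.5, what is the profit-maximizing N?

MP_N = (1/2)·4·N^(-1/2) = 2·N^(-1/2).
Profit maximization for a price taker requires P·MP_N = w: 10·2·N^(-1/2) = 2.5.
So N^(-1/2) = 0.125, which gives N = 64.

N* = 64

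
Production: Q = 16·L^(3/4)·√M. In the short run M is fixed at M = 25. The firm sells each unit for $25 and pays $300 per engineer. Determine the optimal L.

With M = 25, MP_L = (3/4)·16·L^(-1/4)·25^(1/2) = 60·L^(-1/4).
Profit maximization for a price taker requires P·MP_L = w: 25·60·L^(-1/4) = 300.
So L^(-1/4) = 0.2, which gives L = 625.

L* = 625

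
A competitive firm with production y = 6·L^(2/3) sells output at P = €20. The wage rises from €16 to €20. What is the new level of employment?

L* = 64

From P·MP_L = w with MP_L = 4·L^(-1/3), the labor demand is L(w) = (80/w)^(3).
At w = 16: L = 125. At w = 20: L = 64.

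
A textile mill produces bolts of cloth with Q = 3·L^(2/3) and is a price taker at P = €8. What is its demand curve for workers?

L(w) = 4096/w³

MP_L = (2/3)·3·L^(-1/3) = 2·L^(-1/3).
Setting P·MP_L = w: 16·L^(-1/3) = w.
Solving for L: L^(-1/3) = w/16, so L = (16/w)^(3).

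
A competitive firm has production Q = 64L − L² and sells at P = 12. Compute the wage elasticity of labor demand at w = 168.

ε = -0.28

From P·MP_L = w with MP_L = 64 − 2L, labor demand is L(w) = (64 − w/12)/2.
dL/dw = −1/(24) = -1/24.
At w = 168, L = 25, so ε = (dL/dw)·(w/L) = (-1/24)·(168/25) = -0.28.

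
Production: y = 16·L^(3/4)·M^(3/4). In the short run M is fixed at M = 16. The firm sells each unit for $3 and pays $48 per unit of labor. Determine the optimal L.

With M = 16, MP_L = (3/4)·16·L^(-1/4)·16^(3/4) = 96·L^(-1/4).
Profit maximization for a price taker requires P·MP_L = w: 3·96·L^(-1/4) = 48.
So L^(-1/4) = 1/6, which gives L = 1296.

L* = 1296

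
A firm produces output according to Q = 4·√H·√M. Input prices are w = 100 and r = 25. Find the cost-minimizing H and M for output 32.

Cost minimization requires the marginal rate of technical substitution to equal the input-price ratio: MP_H/MP_M = w/r.
Here MP_H/MP_M = (1/2)·(M/H)/(1/2) = (M/H). Setting this equal to 100/25 = 4 gives M = 4H.
Substituting into Q = 32: 4·H^(1/2)·(4H)^(1/2) = 32.
Solving, H = 4 and M = 16.

H* = 4, M* = 16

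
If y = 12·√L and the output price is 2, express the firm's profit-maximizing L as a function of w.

MP_L = (1/2)·12·L^(-1/2) = 6·L^(-1/2).
Setting P·MP_L = w: 12·L^(-1/2) = w.
Solving for L: L^(-1/2) = w/12, so L = (12/w)^(2).

L(w) = 144/w²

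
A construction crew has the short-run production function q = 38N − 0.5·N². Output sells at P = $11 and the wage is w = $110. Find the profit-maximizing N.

N* = 28

The marginal product of N is MP_N = 38 − N.
A price-taking firm hires until the value of the marginal product equals the wage: P·MP_N = w, so 11·(38 − N) = 110.
Then 38 − N = 10, giving N = 28.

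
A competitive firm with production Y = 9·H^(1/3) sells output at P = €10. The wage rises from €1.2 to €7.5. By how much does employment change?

From P·MP_H = w with MP_H = 3·H^(-2/3), the labor demand is H(w) = (30/w)^(3/2).
At w = 1.2: H = 125. At w = 7.5: H = 8.
ΔH = 8 − 125 = -117.

ΔH = -117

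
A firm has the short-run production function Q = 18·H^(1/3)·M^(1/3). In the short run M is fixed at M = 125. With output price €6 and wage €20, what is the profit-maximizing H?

With M = 125, MP_H = (1/3)·18·H^(-2/3)·125^(1/3) = 30·H^(-2/3).
Profit maximization for a price taker requires P·MP_H = w: 6·30·H^(-2/3) = 20.
So H^(-2/3) = 1/9, which gives H = 27.

H* = 27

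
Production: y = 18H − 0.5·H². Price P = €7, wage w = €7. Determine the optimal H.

The marginal product of H is MP_H = 18 − H.
A price-taking firm hires until the value of the marginal product equals the wage: P·MP_H = w, so 7·(18 − H) = 7.
Then 18 − H = 1, giving H = 17.

H* = 17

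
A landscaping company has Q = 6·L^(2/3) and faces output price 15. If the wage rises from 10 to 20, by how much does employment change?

From P·MP_L = w with MP_L = 4·L^(-1/3), the labor demand is L(w) = (60/w)^(3).
At w = 10: L = 216. At w = 20: L = 27.
ΔL = 27 − 216 = -189.

ΔL = -189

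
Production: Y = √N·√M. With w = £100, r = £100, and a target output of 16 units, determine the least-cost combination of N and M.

Cost minimization requires the marginal rate of technical substitution to equal the input-price ratio: MP_N/MP_M = w/r.
Here MP_N/MP_M = (1/2)·(M/N)/(1/2) = (M/N). Setting this equal to 100/100 = 1 gives M = N.
Substituting into Y = 16: N^(1/2)·(N)^(1/2) = 16.
Solving, N = 16 and M = 16.

N* = 16, M* = 16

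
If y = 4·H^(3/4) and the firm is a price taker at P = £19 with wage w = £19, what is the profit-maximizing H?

H* = 81

MP_H = (3/4)·4·H^(-1/4) = 3·H^(-1/4).
Profit maximization for a price taker requires P·MP_H = w: 19·3·H^(-1/4) = 19.
So H^(-1/4) = 1/3, which gives H = 81.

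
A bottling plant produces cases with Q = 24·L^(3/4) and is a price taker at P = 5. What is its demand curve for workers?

MP_L = (3/4)·24·L^(-1/4) = 18·L^(-1/4).
Setting P·MP_L = w: 90·L^(-1/4) = w.
Solving for L: L^(-1/4) = w/90, so L = (90/w)^(4).

L(w) = (90/w)^(4)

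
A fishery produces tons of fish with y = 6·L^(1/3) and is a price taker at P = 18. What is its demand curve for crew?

L(w) = (36/w)^(3/2)

MP_L = (1/3)·6·L^(-2/3) = 2·L^(-2/3).
Setting P·MP_L = w: 36·L^(-2/3) = w.
Solving for L: L^(-2/3) = w/36, so L = (36/w)^(3/2).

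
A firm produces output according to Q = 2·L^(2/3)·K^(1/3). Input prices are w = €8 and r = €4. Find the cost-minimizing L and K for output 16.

L* = 8, K* = 8

Cost minimization requires the marginal rate of technical substitution to equal the input-price ratio: MP_L/MP_K = w/r.
Here MP_L/MP_K = (2/3)·(K/L)/(1/3) = 2·(K/L). Setting this equal to 8/4 = 2 gives K = L.
Substituting into Q = 16: 2·L^(2/3)·(L)^(1/3) = 16.
Solving, L = 8 and K = 8.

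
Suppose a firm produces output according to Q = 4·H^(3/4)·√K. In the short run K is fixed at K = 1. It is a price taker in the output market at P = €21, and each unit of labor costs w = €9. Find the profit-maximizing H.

H* = 2401

With K = 1, MP_H = (3/4)·4·H^(-1/4)·1^(1/2) = 3·H^(-1/4).
Profit maximization for a price taker requires P·MP_H = w: 21·3·H^(-1/4) = 9.
So H^(-1/4) = 1/7, which gives H = 2401.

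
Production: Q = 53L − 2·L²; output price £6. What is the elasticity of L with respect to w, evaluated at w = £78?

ε = -0.325

From P·MP_L = w with MP_L = 53 − 4L, labor demand is L(w) = (53 − w/6)/4.
dL/dw = −1/(24) = -1/24.
At w = 78, L = 10, so ε = (dL/dw)·(w/L) = (-1/24)·(78/10) = -0.325.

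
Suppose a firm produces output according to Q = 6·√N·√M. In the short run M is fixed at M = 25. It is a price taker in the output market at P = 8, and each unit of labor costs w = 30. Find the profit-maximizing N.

N* = 16

With M = 25, MP_N = (1/2)·6·N^(-1/2)·25^(1/2) = 15·N^(-1/2).
Profit maximization for a price taker requires P·MP_N = w: 8·15·N^(-1/2) = 30.
So N^(-1/2) = 0.25, which gives N = 16.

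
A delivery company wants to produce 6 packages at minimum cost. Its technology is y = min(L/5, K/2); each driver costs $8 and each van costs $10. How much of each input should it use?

L* = 30, K* = 12

With a fixed-proportions technology, the cost-minimizing bundle uses no slack in either input: L/5 = K/2 = y.
So L = 5·6 = 30 and K = 2·6 = 12.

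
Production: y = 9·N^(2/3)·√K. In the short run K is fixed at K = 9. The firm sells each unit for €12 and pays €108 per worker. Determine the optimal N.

With K = 9, MP_N = (2/3)·9·N^(-1/3)·9^(1/2) = 18·N^(-1/3).
Profit maximization for a price taker requires P·MP_N = w: 12·18·N^(-1/3) = 108.
So N^(-1/3) = 0.5, which gives N = 8.

N* = 8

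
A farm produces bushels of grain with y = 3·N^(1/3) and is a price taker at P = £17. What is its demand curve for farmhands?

MP_N = (1/3)·3·N^(-2/3) = N^(-2/3).
Setting P·MP_N = w: 17·N^(-2/3) = w.
Solving for N: N^(-2/3) = w/17, so N = (17/w)^(3/2).

N(w) = (17/w)^(3/2)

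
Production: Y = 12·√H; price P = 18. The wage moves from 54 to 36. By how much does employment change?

ΔH = 5

From P·MP_H = w with MP_H = 6·H^(-1/2), the labor demand is H(w) = (108/w)^(2).
At w = 54: H = 4. At w = 36: H = 9.
ΔH = 9 − 4 = 5.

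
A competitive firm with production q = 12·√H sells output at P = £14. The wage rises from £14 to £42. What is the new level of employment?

H* = 4

From P·MP_H = w with MP_H = 6·H^(-1/2), the labor demand is H(w) = (84/w)^(2).
At w = 14: H = 36. At w = 42: H = 4.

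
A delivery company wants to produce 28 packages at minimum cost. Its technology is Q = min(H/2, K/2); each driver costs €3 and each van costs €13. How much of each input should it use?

With a fixed-proportions technology, the cost-minimizing bundle uses no slack in either input: H/2 = K/2 = Q.
So H = 2·28 = 56 and K = 2·28 = 56.

H* = 56, K* = 56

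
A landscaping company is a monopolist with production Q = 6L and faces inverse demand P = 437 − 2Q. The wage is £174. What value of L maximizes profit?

L* = 17

Marginal revenue from the inverse demand is MR = 437 − 4Q.
The marginal product is MP_L = 6.
A monopolist hires until marginal revenue product equals the wage: MR·MP_L = w.
(437 − 24L)·6 = 174, so L = 17.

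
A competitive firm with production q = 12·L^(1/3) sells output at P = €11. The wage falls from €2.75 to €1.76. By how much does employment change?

From P·MP_L = w with MP_L = 4·L^(-2/3), the labor demand is L(w) = (44/w)^(3/2).
At w = 2.75: L = 64. At w = 1.76: L = 125.
ΔL = 125 − 64 = 61.

ΔL = 61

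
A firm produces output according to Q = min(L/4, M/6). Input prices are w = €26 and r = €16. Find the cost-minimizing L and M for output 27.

L* = 108, M* = 162

With a fixed-proportions technology, the cost-minimizing bundle uses no slack in either input: L/4 = M/6 = Q.
So L = 4·27 = 108 and M = 6·27 = 162.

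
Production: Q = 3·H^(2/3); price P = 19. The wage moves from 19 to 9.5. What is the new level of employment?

H* = 64

From P·MP_H = w with MP_H = 2·H^(-1/3), the labor demand is H(w) = (38/w)^(3).
At w = 19: H = 8. At w = 9.5: H = 64.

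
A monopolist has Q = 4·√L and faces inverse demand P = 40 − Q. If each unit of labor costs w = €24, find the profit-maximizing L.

Marginal revenue from the inverse demand is MR = 40 − 2Q.
The marginal product is MP_L = 2·L^(-1/2).
A monopolist hires until marginal revenue product equals the wage: MR·MP_L = w.
At L, Q = 4·√L. Substituting and solving: (40 − 8·√L)·2·L^(-1/2) = 24 gives L = 4.

L* = 4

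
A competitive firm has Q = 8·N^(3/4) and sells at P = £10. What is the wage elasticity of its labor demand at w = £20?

MP_N = (3/4)·8·N^(-1/4), so P·MP_N = w gives 60·N^(-1/4) = w.
Solving, N(w) = (60/w)^(4). This is a constant-elasticity form: N ∝ w^(−4), so ε = −4.

ε = -4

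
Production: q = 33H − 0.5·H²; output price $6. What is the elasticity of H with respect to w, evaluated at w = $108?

ε = -1.2

From P·MP_H = w with MP_H = 33 − H, labor demand is H(w) = 33 − w/6.
dH/dw = −1/(6) = -1/6.
At w = 108, H = 15, so ε = (dH/dw)·(w/H) = (-1/6)·(108/15) = -1.2.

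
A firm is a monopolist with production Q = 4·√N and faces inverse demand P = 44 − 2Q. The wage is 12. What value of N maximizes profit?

N* = 4

Marginal revenue from the inverse demand is MR = 44 − 4Q.
The marginal product is MP_N = 2·N^(-1/2).
A monopolist hires until marginal revenue product equals the wage: MR·MP_N = w.
At N, Q = 4·√N. Substituting and solving: (44 − 16·√N)·2·N^(-1/2) = 12 gives N = 4.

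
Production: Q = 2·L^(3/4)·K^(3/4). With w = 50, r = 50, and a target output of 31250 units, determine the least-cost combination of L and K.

Cost minimization requires the marginal rate of technical substitution to equal the input-price ratio: MP_L/MP_K = w/r.
Here MP_L/MP_K = (3/4)·(K/L)/(3/4) = (K/L). Setting this equal to 50/50 = 1 gives K = L.
Substituting into Q = 31250: 2·L^(3/4)·(L)^(3/4) = 31250.
Solving, L = 625 and K = 625.

L* = 625, K* = 625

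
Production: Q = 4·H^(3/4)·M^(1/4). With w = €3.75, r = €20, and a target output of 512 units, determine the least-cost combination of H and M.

Cost minimization requires the marginal rate of technical substitution to equal the input-price ratio: MP_H/MP_M = w/r.
Here MP_H/MP_M = (3/4)·(M/H)/(1/4) = 3·(M/H). Setting this equal to 3.75/20 = 0.1875 gives M = 0.0625H.
Substituting into Q = 512: 4·H^(3/4)·(0.0625H)^(1/4) = 512.
Solving, H = 256 and M = 16.

H* = 256, M* = 16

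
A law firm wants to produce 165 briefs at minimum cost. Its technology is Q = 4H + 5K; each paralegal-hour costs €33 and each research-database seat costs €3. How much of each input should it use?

H* = 0, K* = 33

The inputs are perfect substitutes, so the firm uses whichever has the lower cost per unit of output.
Cost per unit of output via H is w/4 = 8.25; via K it is r/5 = 0.6. K is cheaper.
Producing Q = 165 with K alone: H = 0, K = 33.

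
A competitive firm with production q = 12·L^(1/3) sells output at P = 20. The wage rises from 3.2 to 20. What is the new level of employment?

From P·MP_L = w with MP_L = 4·L^(-2/3), the labor demand is L(w) = (80/w)^(3/2).
At w = 3.2: L = 125. At w = 20: L = 8.

L* = 8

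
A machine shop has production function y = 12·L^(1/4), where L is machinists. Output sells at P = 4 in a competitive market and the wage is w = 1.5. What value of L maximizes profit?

MP_L = (1/4)·12·L^(-3/4) = 3·L^(-3/4).
Profit maximization for a price taker requires P·MP_L = w: 4·3·L^(-3/4) = 1.5.
So L^(-3/4) = 0.125, which gives L = 16.

L* = 16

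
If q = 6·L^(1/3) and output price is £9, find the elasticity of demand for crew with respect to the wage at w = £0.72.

ε = -1.5

MP_L = (1/3)·6·L^(-2/3), so P·MP_L = w gives 18·L^(-2/3) = w.
Solving, L(w) = (18/w)^(3/2). This is a constant-elasticity form: L ∝ w^(−3/2), so ε = −3/2.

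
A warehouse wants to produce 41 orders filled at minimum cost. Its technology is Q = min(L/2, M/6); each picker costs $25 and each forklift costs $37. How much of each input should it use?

L* = 82, M* = 246

With a fixed-proportions technology, the cost-minimizing bundle uses no slack in either input: L/2 = M/6 = Q.
So L = 2·41 = 82 and M = 6·41 = 246.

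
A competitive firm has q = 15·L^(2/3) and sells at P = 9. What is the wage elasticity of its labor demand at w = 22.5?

ε = -3

MP_L = (2/3)·15·L^(-1/3), so P·MP_L = w gives 90·L^(-1/3) = w.
Solving, L(w) = (90/w)^(3). This is a constant-elasticity form: L ∝ w^(−3), so ε = −3.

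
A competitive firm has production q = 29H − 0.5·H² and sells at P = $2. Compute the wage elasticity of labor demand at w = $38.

ε = -1.9

From P·MP_H = w with MP_H = 29 − H, labor demand is H(w) = 29 − w/2.
dH/dw = −1/(2) = -0.5.
At w = 38, H = 10, so ε = (dH/dw)·(w/H) = (-0.5)·(38/10) = -1.9.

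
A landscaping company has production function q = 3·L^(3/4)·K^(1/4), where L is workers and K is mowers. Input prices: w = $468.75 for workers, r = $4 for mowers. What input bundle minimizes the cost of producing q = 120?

L* = 16, K* = 625

Cost minimization requires the marginal rate of technical substitution to equal the input-price ratio: MP_L/MP_K = w/r.
Here MP_L/MP_K = (3/4)·(K/L)/(1/4) = 3·(K/L). Setting this equal to 468.75/4 = 117.1875 gives K = 39.0625L.
Substituting into q = 120: 3·L^(3/4)·(39.0625L)^(1/4) = 120.
Solving, L = 16 and K = 625.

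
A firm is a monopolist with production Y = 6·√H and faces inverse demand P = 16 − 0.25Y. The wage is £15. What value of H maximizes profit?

H* = 4

Marginal revenue from the inverse demand is MR = 16 − 0.5Y.
The marginal product is MP_H = 3·H^(-1/2).
A monopolist hires until marginal revenue product equals the wage: MR·MP_H = w.
At H, Y = 6·√H. Substituting and solving: (16 − 3·√H)·3·H^(-1/2) = 15 gives H = 4.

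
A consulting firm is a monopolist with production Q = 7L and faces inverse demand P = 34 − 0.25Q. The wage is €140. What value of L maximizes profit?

L* = 4

Marginal revenue from the inverse demand is MR = 34 − 0.5Q.
The marginal product is MP_L = 7.
A monopolist hires until marginal revenue product equals the wage: MR·MP_L = w.
(34 − 3.5L)·7 = 140, so L = 4.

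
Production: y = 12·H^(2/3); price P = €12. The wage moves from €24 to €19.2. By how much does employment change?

From P·MP_H = w with MP_H = 8·H^(-1/3), the labor demand is H(w) = (96/w)^(3).
At w = 24: H = 64. At w = 19.2: H = 125.
ΔH = 125 − 64 = 61.

ΔH = 61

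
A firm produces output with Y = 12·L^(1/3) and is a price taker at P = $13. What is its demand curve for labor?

MP_L = (1/3)·12·L^(-2/3) = 4·L^(-2/3).
Setting P·MP_L = w: 52·L^(-2/3) = w.
Solving for L: L^(-2/3) = w/52, so L = (52/w)^(3/2).

L(w) = (52/w)^(3/2)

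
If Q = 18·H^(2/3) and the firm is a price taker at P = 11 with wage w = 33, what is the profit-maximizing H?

H* = 64

MP_H = (2/3)·18·H^(-1/3) = 12·H^(-1/3).
Profit maximization for a price taker requires P·MP_H = w: 11·12·H^(-1/3) = 33.
So H^(-1/3) = 0.25, which gives H = 64.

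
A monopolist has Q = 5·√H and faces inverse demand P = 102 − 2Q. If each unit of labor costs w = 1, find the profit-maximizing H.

Marginal revenue from the inverse demand is MR = 102 − 4Q.
The marginal product is MP_H = 2.5·H^(-1/2).
A monopolist hires until marginal revenue product equals the wage: MR·MP_H = w.
At H, Q = 5·√H. Substituting and solving: (102 − 20·√H)·2.5·H^(-1/2) = 1 gives H = 25.

H* = 25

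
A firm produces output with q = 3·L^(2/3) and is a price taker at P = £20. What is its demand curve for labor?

L(w) = 64000/w³

MP_L = (2/3)·3·L^(-1/3) = 2·L^(-1/3).
Setting P·MP_L = w: 40·L^(-1/3) = w.
Solving for L: L^(-1/3) = w/40, so L = (40/w)^(3).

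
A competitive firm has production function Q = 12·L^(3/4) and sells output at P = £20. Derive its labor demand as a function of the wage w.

L(w) = (180/w)^(4)

MP_L = (3/4)·12·L^(-1/4) = 9·L^(-1/4).
Setting P·MP_L = w: 180·L^(-1/4) = w.
Solving for L: L^(-1/4) = w/180, so L = (180/w)^(4).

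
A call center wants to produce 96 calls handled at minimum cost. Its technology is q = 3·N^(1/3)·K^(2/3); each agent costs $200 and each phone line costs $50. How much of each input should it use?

Cost minimization requires the marginal rate of technical substitution to equal the input-price ratio: MP_N/MP_K = w/r.
Here MP_N/MP_K = (1/3)·(K/N)/(2/3) = 0.5·(K/N). Setting this equal to 200/50 = 4 gives K = 8N.
Substituting into q = 96: 3·N^(1/3)·(8N)^(2/3) = 96.
Solving, N = 8 and K = 64.

N* = 8, K* = 64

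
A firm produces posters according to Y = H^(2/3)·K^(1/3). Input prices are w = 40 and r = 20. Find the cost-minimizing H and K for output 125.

H* = 125, K* = 125

Cost minimization requires the marginal rate of technical substitution to equal the input-price ratio: MP_H/MP_K = w/r.
Here MP_H/MP_K = (2/3)·(K/H)/(1/3) = 2·(K/H). Setting this equal to 40/20 = 2 gives K = H.
Substituting into Y = 125: H^(2/3)·(H)^(1/3) = 125.
Solving, H = 125 and K = 125.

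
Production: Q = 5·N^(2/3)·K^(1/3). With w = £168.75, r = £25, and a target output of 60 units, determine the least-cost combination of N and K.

Cost minimization requires the marginal rate of technical substitution to equal the input-price ratio: MP_N/MP_K = w/r.
Here MP_N/MP_K = (2/3)·(K/N)/(1/3) = 2·(K/N). Setting this equal to 168.75/25 = 6.75 gives K = 3.375N.
Substituting into Q = 60: 5·N^(2/3)·(3.375N)^(1/3) = 60.
Solving, N = 8 and K = 27.

N* = 8, K* = 27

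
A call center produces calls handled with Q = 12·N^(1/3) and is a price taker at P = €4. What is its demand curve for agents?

N(w) = (16/w)^(3/2)

MP_N = (1/3)·12·N^(-2/3) = 4·N^(-2/3).
Setting P·MP_N = w: 16·N^(-2/3) = w.
Solving for N: N^(-2/3) = w/16, so N = (16/w)^(3/2).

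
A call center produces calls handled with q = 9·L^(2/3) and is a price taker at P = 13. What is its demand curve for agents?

L(w) = 474552/w³

MP_L = (2/3)·9·L^(-1/3) = 6·L^(-1/3).
Setting P·MP_L = w: 78·L^(-1/3) = w.
Solving for L: L^(-1/3) = w/78, so L = (78/w)^(3).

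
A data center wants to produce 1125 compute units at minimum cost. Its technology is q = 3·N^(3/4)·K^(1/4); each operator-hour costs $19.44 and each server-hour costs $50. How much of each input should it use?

Cost minimization requires the marginal rate of technical substitution to equal the input-price ratio: MP_N/MP_K = w/r.
Here MP_N/MP_K = (3/4)·(K/N)/(1/4) = 3·(K/N). Setting this equal to 19.44/50 = 0.3888 gives K = 0.1296N.
Substituting into q = 1125: 3·N^(3/4)·(0.1296N)^(1/4) = 1125.
Solving, N = 625 and K = 81.

N* = 625, K* = 81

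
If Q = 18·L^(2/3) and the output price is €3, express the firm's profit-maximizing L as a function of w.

MP_L = (2/3)·18·L^(-1/3) = 12·L^(-1/3).
Setting P·MP_L = w: 36·L^(-1/3) = w.
Solving for L: L^(-1/3) = w/36, so L = (36/w)^(3).

L(w) = 46656/w³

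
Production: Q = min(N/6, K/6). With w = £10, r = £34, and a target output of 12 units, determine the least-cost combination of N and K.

N* = 72, K* = 72

With a fixed-proportions technology, the cost-minimizing bundle uses no slack in either input: N/6 = K/6 = Q.
So N = 6·12 = 72 and K = 6·12 = 72.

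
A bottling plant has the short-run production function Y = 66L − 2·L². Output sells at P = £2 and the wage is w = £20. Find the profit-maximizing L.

The marginal product of L is MP_L = 66 − 4L.
A price-taking firm hires until the value of the marginal product equals the wage: P·MP_L = w, so 2·(66 − 4L) = 20.
Then 66 − 4L = 10, giving L = 14.

L* = 14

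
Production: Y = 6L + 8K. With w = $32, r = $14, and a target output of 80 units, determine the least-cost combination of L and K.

The inputs are perfect substitutes, so the firm uses whichever has the lower cost per unit of output.
Cost per unit of output via L is w/6 = 16/3; via K it is r/8 = 1.75. K is cheaper.
Producing Y = 80 with K alone: L = 0, K = 10.

L* = 0, K* = 10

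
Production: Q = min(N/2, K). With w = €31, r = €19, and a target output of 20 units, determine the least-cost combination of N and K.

With a fixed-proportions technology, the cost-minimizing bundle uses no slack in either input: N/2 = K = Q.
So N = 2·20 = 40 and K = 20.

N* = 40, K* = 20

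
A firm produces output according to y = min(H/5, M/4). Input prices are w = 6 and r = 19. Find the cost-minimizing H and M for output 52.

H* = 260, M* = 208

With a fixed-proportions technology, the cost-minimizing bundle uses no slack in either input: H/5 = M/4 = y.
So H = 5·52 = 260 and M = 4·52 = 208.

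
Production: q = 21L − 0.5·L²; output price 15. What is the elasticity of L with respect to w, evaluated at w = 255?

From P·MP_L = w with MP_L = 21 − L, labor demand is L(w) = 21 − w/15.
dL/dw = −1/(15) = -1/15.
At w = 255, L = 4, so ε = (dL/dw)·(w/L) = (-1/15)·(255/4) = -4.25.

ε = -4.25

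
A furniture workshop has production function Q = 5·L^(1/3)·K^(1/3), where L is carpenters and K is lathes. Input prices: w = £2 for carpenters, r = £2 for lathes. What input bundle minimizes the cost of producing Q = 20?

Cost minimization requires the marginal rate of technical substitution to equal the input-price ratio: MP_L/MP_K = w/r.
Here MP_L/MP_K = (1/3)·(K/L)/(1/3) = (K/L). Setting this equal to 2/2 = 1 gives K = L.
Substituting into Q = 20: 5·L^(1/3)·(L)^(1/3) = 20.
Solving, L = 8 and K = 8.

L* = 8, K* = 8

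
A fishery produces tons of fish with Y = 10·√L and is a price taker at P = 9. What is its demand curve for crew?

L(w) = 2025/w²

MP_L = (1/2)·10·L^(-1/2) = 5·L^(-1/2).
Setting P·MP_L = w: 45·L^(-1/2) = w.
Solving for L: L^(-1/2) = w/45, so L = (45/w)^(2).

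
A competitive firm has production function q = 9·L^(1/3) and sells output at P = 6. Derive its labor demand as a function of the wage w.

MP_L = (1/3)·9·L^(-2/3) = 3·L^(-2/3).
Setting P·MP_L = w: 18·L^(-2/3) = w.
Solving for L: L^(-2/3) = w/18, so L = (18/w)^(3/2).

L(w) = (18/w)^(3/2)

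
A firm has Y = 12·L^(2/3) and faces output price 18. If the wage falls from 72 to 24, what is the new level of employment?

L* = 216

From P·MP_L = w with MP_L = 8·L^(-1/3), the labor demand is L(w) = (144/w)^(3).
At w = 72: L = 8. At w = 24: L = 216.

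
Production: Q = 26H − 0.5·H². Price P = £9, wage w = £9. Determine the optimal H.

H* = 25

The marginal product of H is MP_H = 26 − H.
A price-taking firm hires until the value of the marginal product equals the wage: P·MP_H = w, so 9·(26 − H) = 9.
Then 26 − H = 1, giving H = 25.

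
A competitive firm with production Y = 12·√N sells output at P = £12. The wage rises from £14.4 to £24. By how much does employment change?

From P·MP_N = w with MP_N = 6·N^(-1/2), the labor demand is N(w) = (72/w)^(2).
At w = 14.4: N = 25. At w = 24: N = 9.
ΔN = 9 − 25 = -16.

ΔN = -16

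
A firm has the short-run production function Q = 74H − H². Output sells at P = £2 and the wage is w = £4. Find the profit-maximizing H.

The marginal product of H is MP_H = 74 − 2H.
A price-taking firm hires until the value of the marginal product equals the wage: P·MP_H = w, so 2·(74 − 2H) = 4.
Then 74 − 2H = 2, giving H = 36.

H* = 36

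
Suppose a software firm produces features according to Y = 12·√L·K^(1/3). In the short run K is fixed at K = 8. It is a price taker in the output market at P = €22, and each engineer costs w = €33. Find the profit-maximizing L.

With K = 8, MP_L = (1/2)·12·L^(-1/2)·8^(1/3) = 12·L^(-1/2).
Profit maximization for a price taker requires P·MP_L = w: 22·12·L^(-1/2) = 33.
So L^(-1/2) = 0.125, which gives L = 64.

L* = 64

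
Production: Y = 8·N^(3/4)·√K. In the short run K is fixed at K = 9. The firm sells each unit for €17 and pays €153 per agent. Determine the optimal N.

N* = 16

With K = 9, MP_N = (3/4)·8·N^(-1/4)·9^(1/2) = 18·N^(-1/4).
Profit maximization for a price taker requires P·MP_N = w: 17·18·N^(-1/4) = 153.
So N^(-1/4) = 0.5, which gives N = 16.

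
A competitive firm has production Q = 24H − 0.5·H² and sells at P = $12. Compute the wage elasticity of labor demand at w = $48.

ε = -0.2

From P·MP_H = w with MP_H = 24 − H, labor demand is H(w) = 24 − w/12.
dH/dw = −1/(12) = -1/12.
At w = 48, H = 20, so ε = (dH/dw)·(w/H) = (-1/12)·(48/20) = -0.2.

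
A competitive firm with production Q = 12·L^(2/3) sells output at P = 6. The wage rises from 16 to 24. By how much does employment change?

From P·MP_L = w with MP_L = 8·L^(-1/3), the labor demand is L(w) = (48/w)^(3).
At w = 16: L = 27. At w = 24: L = 8.
ΔL = 8 − 27 = -19.

ΔL = -19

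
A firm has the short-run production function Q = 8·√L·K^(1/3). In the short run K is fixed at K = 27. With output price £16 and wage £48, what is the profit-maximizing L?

L* = 16

With K = 27, MP_L = (1/2)·8·L^(-1/2)·27^(1/3) = 12·L^(-1/2).
Profit maximization for a price taker requires P·MP_L = w: 16·12·L^(-1/2) = 48.
So L^(-1/2) = 0.25, which gives L = 16.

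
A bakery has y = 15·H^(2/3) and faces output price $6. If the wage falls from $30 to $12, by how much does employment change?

ΔH = 117

From P·MP_H = w with MP_H = 10·H^(-1/3), the labor demand is H(w) = (60/w)^(3).
At w = 30: H = 8. At w = 12: H = 125.
ΔH = 125 − 8 = 117.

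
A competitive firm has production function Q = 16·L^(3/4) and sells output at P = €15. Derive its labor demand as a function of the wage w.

MP_L = (3/4)·16·L^(-1/4) = 12·L^(-1/4).
Setting P·MP_L = w: 180·L^(-1/4) = w.
Solving for L: L^(-1/4) = w/180, so L = (180/w)^(4).

L(w) = (180/w)^(4)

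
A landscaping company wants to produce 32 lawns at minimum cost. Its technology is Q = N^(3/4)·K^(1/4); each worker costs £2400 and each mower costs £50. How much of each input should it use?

N* = 16, K* = 256

Cost minimization requires the marginal rate of technical substitution to equal the input-price ratio: MP_N/MP_K = w/r.
Here MP_N/MP_K = (3/4)·(K/N)/(1/4) = 3·(K/N). Setting this equal to 2400/50 = 48 gives K = 16N.
Substituting into Q = 32: N^(3/4)·(16N)^(1/4) = 32.
Solving, N = 16 and K = 256.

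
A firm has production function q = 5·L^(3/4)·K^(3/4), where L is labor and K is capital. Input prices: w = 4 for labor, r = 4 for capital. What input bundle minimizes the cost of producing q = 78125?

Cost minimization requires the marginal rate of technical substitution to equal the input-price ratio: MP_L/MP_K = w/r.
Here MP_L/MP_K = (3/4)·(K/L)/(3/4) = (K/L). Setting this equal to 4/4 = 1 gives K = L.
Substituting into q = 78125: 5·L^(3/4)·(L)^(3/4) = 78125.
Solving, L = 625 and K = 625.

L* = 625, K* = 625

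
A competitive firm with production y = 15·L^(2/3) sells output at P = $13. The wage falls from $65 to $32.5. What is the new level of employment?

L* = 64

From P·MP_L = w with MP_L = 10·L^(-1/3), the labor demand is L(w) = (130/w)^(3).
At w = 65: L = 8. At w = 32.5: L = 64.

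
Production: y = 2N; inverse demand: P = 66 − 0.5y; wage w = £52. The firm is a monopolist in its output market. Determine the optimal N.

N* = 20

Marginal revenue from the inverse demand is MR = 66 − y.
The marginal product is MP_N = 2.
A monopolist hires until marginal revenue product equals the wage: MR·MP_N = w.
(66 − 2N)·2 = 52, so N = 20.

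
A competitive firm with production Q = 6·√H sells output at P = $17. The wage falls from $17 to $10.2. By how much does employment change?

ΔH = 16

From P·MP_H = w with MP_H = 3·H^(-1/2), the labor demand is H(w) = (51/w)^(2).
At w = 17: H = 9. At w = 10.2: H = 25.
ΔH = 25 − 9 = 16.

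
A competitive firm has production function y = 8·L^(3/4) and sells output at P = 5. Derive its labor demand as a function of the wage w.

MP_L = (3/4)·8·L^(-1/4) = 6·L^(-1/4).
Setting P·MP_L = w: 30·L^(-1/4) = w.
Solving for L: L^(-1/4) = w/30, so L = (30/w)^(4).

L(w) = 810000/w^(4)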